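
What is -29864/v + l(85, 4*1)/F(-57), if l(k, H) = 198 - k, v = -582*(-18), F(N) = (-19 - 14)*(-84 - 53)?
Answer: -11152613/3946833 ≈ -2.8257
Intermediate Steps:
F(N) = 4521 (F(N) = -33*(-137) = 4521)
v = 10476
-29864/v + l(85, 4*1)/F(-57) = -29864/10476 + (198 - 1*85)/4521 = -29864*1/10476 + (198 - 85)*(1/4521) = -7466/2619 + 113*(1/4521) = -7466/2619 + 113/4521 = -11152613/3946833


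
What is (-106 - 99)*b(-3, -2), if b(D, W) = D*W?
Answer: -1230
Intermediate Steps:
(-106 - 99)*b(-3, -2) = (-106 - 99)*(-3*(-2)) = -205*6 = -1230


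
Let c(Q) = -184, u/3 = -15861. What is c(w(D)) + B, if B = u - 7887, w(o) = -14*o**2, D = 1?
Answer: -55654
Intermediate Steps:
u = -47583 (u = 3*(-15861) = -47583)
B = -55470 (B = -47583 - 7887 = -55470)
c(w(D)) + B = -184 - 55470 = -55654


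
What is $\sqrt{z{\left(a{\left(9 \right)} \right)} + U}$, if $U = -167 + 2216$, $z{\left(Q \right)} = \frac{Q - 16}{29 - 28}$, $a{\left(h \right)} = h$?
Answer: $\sqrt{2042} \approx 45.188$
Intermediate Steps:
$z{\left(Q \right)} = -16 + Q$ ($z{\left(Q \right)} = \frac{-16 + Q}{1} = \left(-16 + Q\right) 1 = -16 + Q$)
$U = 2049$
$\sqrt{z{\left(a{\left(9 \right)} \right)} + U} = \sqrt{\left(-16 + 9\right) + 2049} = \sqrt{-7 + 2049} = \sqrt{2042}$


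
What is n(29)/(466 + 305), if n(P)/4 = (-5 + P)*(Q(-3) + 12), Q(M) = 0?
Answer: 384/257 ≈ 1.4942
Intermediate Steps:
n(P) = -240 + 48*P (n(P) = 4*((-5 + P)*(0 + 12)) = 4*((-5 + P)*12) = 4*(-60 + 12*P) = -240 + 48*P)
n(29)/(466 + 305) = (-240 + 48*29)/(466 + 305) = (-240 + 1392)/771 = 1152*(1/771) = 384/257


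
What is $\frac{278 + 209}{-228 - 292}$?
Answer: $- \frac{487}{520} \approx -0.93654$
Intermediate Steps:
$\frac{278 + 209}{-228 - 292} = \frac{487}{-228 - 292} = \frac{487}{-520} = 487 \left(- \frac{1}{520}\right) = - \frac{487}{520}$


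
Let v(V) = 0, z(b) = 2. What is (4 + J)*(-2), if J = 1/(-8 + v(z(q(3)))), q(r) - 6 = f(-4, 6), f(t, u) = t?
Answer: -31/4 ≈ -7.7500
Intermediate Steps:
q(r) = 2 (q(r) = 6 - 4 = 2)
J = -1/8 (J = 1/(-8 + 0) = 1/(-8) = -1/8 ≈ -0.12500)
(4 + J)*(-2) = (4 - 1/8)*(-2) = (31/8)*(-2) = -31/4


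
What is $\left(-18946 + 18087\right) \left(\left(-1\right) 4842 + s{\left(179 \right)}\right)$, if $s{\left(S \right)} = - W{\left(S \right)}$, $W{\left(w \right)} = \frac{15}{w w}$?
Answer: $\frac{133267439283}{32041} \approx 4.1593 \cdot 10^{6}$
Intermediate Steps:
$W{\left(w \right)} = \frac{15}{w^{2}}$
$s{\left(S \right)} = - \frac{15}{S^{2}}$
$\left(-18946 + 18087\right) \left(\left(-1\right) 4842 + s{\left(179 \right)}\right) = \left(-18946 + 18087\right) \left(\left(-1\right) 4842 - \frac{15}{32041}\right) = - 859 \left(-4842 - \frac{15}{32041}\right) = \left(-859\right) \left(- \frac{155142537}{32041}\right) = \frac{133267439283}{32041}$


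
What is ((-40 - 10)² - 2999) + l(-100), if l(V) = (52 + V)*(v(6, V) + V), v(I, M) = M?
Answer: 9101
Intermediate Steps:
l(V) = 2*V*(52 + V) (l(V) = (52 + V)*(V + V) = (52 + V)*(2*V) = 2*V*(52 + V))
((-40 - 10)² - 2999) + l(-100) = ((-40 - 10)² - 2999) + 2*(-100)*(52 - 100) = ((-50)² - 2999) + 2*(-100)*(-48) = (2500 - 2999) + 9600 = -499 + 9600 = 9101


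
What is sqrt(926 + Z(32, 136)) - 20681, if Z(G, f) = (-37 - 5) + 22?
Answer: -20681 + sqrt(906) ≈ -20651.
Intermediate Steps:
Z(G, f) = -20 (Z(G, f) = -42 + 22 = -20)
sqrt(926 + Z(32, 136)) - 20681 = sqrt(926 - 20) - 20681 = sqrt(906) - 20681 = -20681 + sqrt(906)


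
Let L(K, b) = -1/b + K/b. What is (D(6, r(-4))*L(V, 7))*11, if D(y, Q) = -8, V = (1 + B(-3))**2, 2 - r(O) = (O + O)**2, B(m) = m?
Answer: -264/7 ≈ -37.714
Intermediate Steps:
r(O) = 2 - 4*O**2 (r(O) = 2 - (O + O)**2 = 2 - (2*O)**2 = 2 - 4*O**2)
V = 4 (V = (1 - 3)**2 = (-2)**2 = 4)
(D(6, r(-4))*L(V, 7))*11 = -8*(-1 + 4)/7*11 = -8*3/7*11 = -24/7*11 = -264/7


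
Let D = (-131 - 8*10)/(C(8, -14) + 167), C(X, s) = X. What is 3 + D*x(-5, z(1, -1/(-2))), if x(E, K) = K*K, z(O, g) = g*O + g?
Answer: 314/175 ≈ 1.7943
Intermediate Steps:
z(O, g) = g + O*g (z(O, g) = O*g + g = g + O*g)
x(E, K) = K²
D = -211/175 (D = (-131 - 8*10)/(8 + 167) = (-131 - 80)/175 = -211*1/175 = -211/175 ≈ -1.2057)
3 + D*x(-5, z(1, -1/(-2))) = 3 - 211*(1 + 1)²/4/175 = 3 - 211*1²/175 = 3 - 211/175*1² = 3 - 211/175*1 = 3 - 211/175 = 314/175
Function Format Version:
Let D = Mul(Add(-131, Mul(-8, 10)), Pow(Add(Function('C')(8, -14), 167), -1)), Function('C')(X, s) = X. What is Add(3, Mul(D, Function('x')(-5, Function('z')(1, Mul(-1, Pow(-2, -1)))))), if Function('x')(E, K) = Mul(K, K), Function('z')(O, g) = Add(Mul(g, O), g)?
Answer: Rational(314, 175) ≈ 1.7943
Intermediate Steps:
Function('z')(O, g) = Add(g, Mul(O, g)) (Function('z')(O, g) = Add(Mul(O, g), g) = Add(g, Mul(O, g)))
Function('x')(E, K) = Pow(K, 2)
D = Rational(-211, 175) (D = Mul(Add(-131, Mul(-8, 10)), Pow(Add(8, 167), -1)) = Mul(Add(-131, -80), Pow(175, -1)) = Mul(-211, Rational(1, 175)) = Rational(-211, 175) ≈ -1.2057)
Add(3, Mul(D, Function('x')(-5, Function('z')(1, Mul(-1, Pow(-2, -1)))))) = Add(3, Mul(Rational(-211, 175), Pow(Mul(Mul(-1, Pow(-2, -1)), Add(1, 1)), 2))) = Add(3, Mul(Rational(-211, 175), Pow(Mul(Mul(-1, Rational(-1, 2)), 2), 2))) = Add(3, Mul(Rational(-211, 175), Pow(Mul(Rational(1, 2), 2), 2))) = Add(3, Mul(Rational(-211, 175), Pow(1, 2))) = Add(3, Mul(Rational(-211, 175), 1)) = Add(3, Rational(-211, 175)) = Rational(314, 175)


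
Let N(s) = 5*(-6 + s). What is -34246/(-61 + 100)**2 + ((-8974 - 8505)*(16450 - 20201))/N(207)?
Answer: 33229338193/509535 ≈ 65215.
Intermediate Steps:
N(s) = -30 + 5*s
-34246/(-61 + 100)**2 + ((-8974 - 8505)*(16450 - 20201))/N(207) = -34246/(-61 + 100)**2 + ((-8974 - 8505)*(16450 - 20201))/(-30 + 5*207) = -34246/(39**2) + (-17479*(-3751))/(-30 + 1035) = -34246/1521 + 65563729/1005 = 33229338193/509535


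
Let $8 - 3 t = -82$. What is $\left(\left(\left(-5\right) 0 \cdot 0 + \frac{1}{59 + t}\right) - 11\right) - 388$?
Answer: $- \frac{35510}{89} \approx -398.99$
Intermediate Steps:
$t = 30$ ($t = \frac{8}{3} - - \frac{82}{3} = \frac{8}{3} + \frac{82}{3} = 30$)
$\left(\left(\left(-5\right) 0 \cdot 0 + \frac{1}{59 + t}\right) - 11\right) - 388 = \left(\left(\left(-5\right) 0 \cdot 0 + \frac{1}{59 + 30}\right) - 11\right) - 388 = \left(\left(0 \cdot 0 + \frac{1}{89}\right) - 11\right) - 388 = \left(\left(0 + \frac{1}{89}\right) - 11\right) - 388 = \left(\frac{1}{89} - 11\right) - 388 = - \frac{978}{89} - 388 = - \frac{35510}{89}$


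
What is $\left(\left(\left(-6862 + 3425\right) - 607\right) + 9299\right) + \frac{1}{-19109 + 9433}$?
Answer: $\frac{50847379}{9676} \approx 5255.0$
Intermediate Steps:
$\left(\left(\left(-6862 + 3425\right) - 607\right) + 9299\right) + \frac{1}{-19109 + 9433} = \left(\left(-3437 - 607\right) + 9299\right) + \frac{1}{-9676} = \left(-4044 + 9299\right) - \frac{1}{9676} = 5255 - \frac{1}{9676} = \frac{50847379}{9676}$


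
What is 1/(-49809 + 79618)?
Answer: 1/29809 ≈ 3.3547e-5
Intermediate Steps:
1/(-49809 + 79618) = 1/29809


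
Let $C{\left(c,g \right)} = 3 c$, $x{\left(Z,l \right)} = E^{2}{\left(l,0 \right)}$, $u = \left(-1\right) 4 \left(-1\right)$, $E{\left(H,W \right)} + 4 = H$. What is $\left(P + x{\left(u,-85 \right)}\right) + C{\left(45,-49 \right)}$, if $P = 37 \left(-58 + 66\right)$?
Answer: $8352$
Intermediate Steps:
$P = 296$ ($P = 37 \cdot 8 = 296$)
$E{\left(H,W \right)} = -4 + H$
$u = 4$ ($u = \left(-4\right) \left(-1\right) = 4$)
$x{\left(Z,l \right)} = \left(-4 + l\right)^{2}$
$\left(P + x{\left(u,-85 \right)}\right) + C{\left(45,-49 \right)} = \left(296 + \left(-4 - 85\right)^{2}\right) + 3 \cdot 45 = \left(296 + \left(-89\right)^{2}\right) + 135 = \left(296 + 7921\right) + 135 = 8217 + 135 = 8352$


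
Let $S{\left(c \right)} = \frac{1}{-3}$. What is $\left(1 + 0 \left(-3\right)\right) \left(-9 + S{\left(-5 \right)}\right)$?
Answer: $- \frac{28}{3} \approx -9.3333$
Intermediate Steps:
$S{\left(c \right)} = - \frac{1}{3}$
$\left(1 + 0 \left(-3\right)\right) \left(-9 + S{\left(-5 \right)}\right) = \left(1 + 0 \left(-3\right)\right) \left(-9 - \frac{1}{3}\right) = \left(1 + 0\right) \left(- \frac{28}{3}\right) = 1 \left(- \frac{28}{3}\right) = - \frac{28}{3}$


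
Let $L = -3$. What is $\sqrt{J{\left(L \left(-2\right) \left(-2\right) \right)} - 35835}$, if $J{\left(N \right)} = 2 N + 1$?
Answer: $i \sqrt{35858} \approx 189.36 i$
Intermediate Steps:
$J{\left(N \right)} = 1 + 2 N$
$\sqrt{J{\left(L \left(-2\right) \left(-2\right) \right)} - 35835} = \sqrt{\left(1 + 2 \left(-3\right) \left(-2\right) \left(-2\right)\right) - 35835} = \sqrt{\left(1 + 2 \cdot 6 \left(-2\right)\right) - 35835} = \sqrt{\left(1 + 2 \left(-12\right)\right) - 35835} = \sqrt{\left(1 - 24\right) - 35835} = \sqrt{-23 - 35835} = \sqrt{-35858} = i \sqrt{35858}$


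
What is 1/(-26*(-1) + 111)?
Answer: 1/137 ≈ 0.0072993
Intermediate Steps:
1/(-26*(-1) + 111) = 1/(26 + 111) = 1/137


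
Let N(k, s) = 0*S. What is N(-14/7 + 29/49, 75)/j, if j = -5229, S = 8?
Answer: 0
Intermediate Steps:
N(k, s) = 0 (N(k, s) = 0*8 = 0)
N(-14/7 + 29/49, 75)/j = 0/(-5229) = 0*(-1/5229) = 0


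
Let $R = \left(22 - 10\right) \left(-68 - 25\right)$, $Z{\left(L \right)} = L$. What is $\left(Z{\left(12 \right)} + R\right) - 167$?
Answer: $-1271$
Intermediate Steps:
$R = -1116$ ($R = 12 \left(-93\right) = -1116$)
$\left(Z{\left(12 \right)} + R\right) - 167 = \left(12 - 1116\right) - 167 = -1104 - 167 = -1271$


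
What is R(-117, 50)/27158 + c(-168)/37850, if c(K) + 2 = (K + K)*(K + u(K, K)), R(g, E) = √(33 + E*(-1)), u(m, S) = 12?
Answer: 26207/18925 + I*√17/27158 ≈ 1.3848 + 0.00015182*I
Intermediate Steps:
R(g, E) = √(33 - E)
c(K) = -2 + 2*K*(12 + K) (c(K) = -2 + (K + K)*(K + 12) = -2 + (2*K)*(12 + K) = -2 + 2*K*(12 + K))
R(-117, 50)/27158 + c(-168)/37850 = √(33 - 1*50)/27158 + (-2 + 2*(-168)² + 24*(-168))/37850 = √(33 - 50)*(1/27158) + (-2 + 2*28224 - 4032)*(1/37850) = √(-17)*(1/27158) + (-2 + 56448 - 4032)*(1/37850) = (I*√17)*(1/27158) + 52414*(1/37850) = I*√17/27158 + 26207/18925 = 26207/18925 + I*√17/27158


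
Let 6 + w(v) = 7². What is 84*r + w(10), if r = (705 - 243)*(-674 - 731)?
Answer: -54525197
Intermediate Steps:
w(v) = 43 (w(v) = -6 + 7² = -6 + 49 = 43)
r = -649110 (r = 462*(-1405) = -649110)
84*r + w(10) = 84*(-649110) + 43 = -54525240 + 43 = -54525197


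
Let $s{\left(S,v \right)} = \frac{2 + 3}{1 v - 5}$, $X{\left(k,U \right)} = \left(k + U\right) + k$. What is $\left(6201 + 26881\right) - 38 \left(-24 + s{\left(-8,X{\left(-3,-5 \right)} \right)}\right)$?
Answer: $\frac{272047}{8} \approx 34006.0$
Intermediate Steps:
$X{\left(k,U \right)} = U + 2 k$ ($X{\left(k,U \right)} = \left(U + k\right) + k = U + 2 k$)
$s{\left(S,v \right)} = \frac{5}{-5 + v}$ ($s{\left(S,v \right)} = \frac{5}{v - 5} = \frac{5}{-5 + v}$)
$\left(6201 + 26881\right) - 38 \left(-24 + s{\left(-8,X{\left(-3,-5 \right)} \right)}\right) = \left(6201 + 26881\right) - 38 \left(-24 + \frac{5}{-5 + \left(-5 + 2 \left(-3\right)\right)}\right) = 33082 - 38 \left(-24 + \frac{5}{-5 - 11}\right) = 33082 - 38 \left(-24 + \frac{5}{-16}\right) = 33082 - 38 \left(-24 + 5 \left(- \frac{1}{16}\right)\right) = 33082 - 38 \left(-24 - \frac{5}{16}\right) = 33082 - - \frac{7391}{8} = 33082 + \frac{7391}{8} = \frac{272047}{8}$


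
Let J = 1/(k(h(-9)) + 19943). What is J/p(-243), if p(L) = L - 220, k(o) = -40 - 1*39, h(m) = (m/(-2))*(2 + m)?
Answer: -1/9197032 ≈ -1.0873e-7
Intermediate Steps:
h(m) = -m*(2 + m)/2 (h(m) = (m*(-½))*(2 + m) = (-m/2)*(2 + m) = -m*(2 + m)/2)
k(o) = -79 (k(o) = -40 - 39 = -79)
p(L) = -220 + L
J = 1/19864 (J = 1/(-79 + 19943) = 1/19864 ≈ 5.0342e-5)
J/p(-243) = 1/(19864*(-220 - 243)) = (1/19864)/(-463) = (1/19864)*(-1/463) = -1/9197032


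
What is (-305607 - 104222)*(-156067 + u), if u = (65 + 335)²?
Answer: -1611857457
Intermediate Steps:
u = 160000 (u = 400² = 160000)
(-305607 - 104222)*(-156067 + u) = (-305607 - 104222)*(-156067 + 160000) = -409829*3933 = -1611857457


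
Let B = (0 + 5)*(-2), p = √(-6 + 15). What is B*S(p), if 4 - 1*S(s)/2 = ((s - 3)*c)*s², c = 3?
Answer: -80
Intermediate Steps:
p = 3 (p = √9 = 3)
B = -10 (B = 5*(-2) = -10)
S(s) = 8 - 2*s²*(-9 + 3*s) (S(s) = 8 - 2*(s - 3)*3*s² = 8 - 2*(-3 + s)*3*s² = 8 - 2*(-9 + 3*s)*s² = 8 - 2*s²*(-9 + 3*s))
B*S(p) = -10*(8 - 6*3³ + 18*3²) = -10*(8 - 6*27 + 18*9) = -10*(8 - 162 + 162) = -10*8 = -80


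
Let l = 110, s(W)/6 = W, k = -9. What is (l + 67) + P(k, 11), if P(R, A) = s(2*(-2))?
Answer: 153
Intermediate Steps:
s(W) = 6*W
P(R, A) = -24 (P(R, A) = 6*(2*(-2)) = 6*(-4) = -24)
(l + 67) + P(k, 11) = (110 + 67) - 24 = 177 - 24 = 153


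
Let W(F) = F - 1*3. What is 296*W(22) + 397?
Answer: 6021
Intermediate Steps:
W(F) = -3 + F (W(F) = F - 3 = -3 + F)
296*W(22) + 397 = 296*(-3 + 22) + 397 = 296*19 + 397 = 5624 + 397 = 6021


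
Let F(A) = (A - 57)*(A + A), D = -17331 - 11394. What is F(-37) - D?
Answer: 35681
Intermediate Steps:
D = -28725
F(A) = 2*A*(-57 + A) (F(A) = (-57 + A)*(2*A) = 2*A*(-57 + A))
F(-37) - D = 2*(-37)*(-57 - 37) - 1*(-28725) = 2*(-37)*(-94) + 28725 = 6956 + 28725 = 35681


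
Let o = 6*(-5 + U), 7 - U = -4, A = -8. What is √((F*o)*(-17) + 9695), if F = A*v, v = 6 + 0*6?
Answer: √39071 ≈ 197.66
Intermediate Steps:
U = 11 (U = 7 - 1*(-4) = 7 + 4 = 11)
v = 6 (v = 6 + 0 = 6)
o = 36 (o = 6*(-5 + 11) = 6*6 = 36)
F = -48 (F = -8*6 = -48)
√((F*o)*(-17) + 9695) = √(-48*36*(-17) + 9695) = √(-1728*(-17) + 9695) = √(29376 + 9695) = √39071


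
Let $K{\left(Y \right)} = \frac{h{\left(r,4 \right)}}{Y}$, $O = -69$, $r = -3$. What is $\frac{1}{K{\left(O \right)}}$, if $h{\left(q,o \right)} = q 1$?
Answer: $23$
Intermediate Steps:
$h{\left(q,o \right)} = q$
$K{\left(Y \right)} = - \frac{3}{Y}$
$\frac{1}{K{\left(O \right)}} = \frac{1}{\left(-3\right) \frac{1}{-69}} = \frac{1}{\left(-3\right) \left(- \frac{1}{69}\right)} = \frac{1}{\frac{1}{23}} = 23$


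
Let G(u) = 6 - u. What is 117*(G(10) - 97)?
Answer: -11817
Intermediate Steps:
117*(G(10) - 97) = 117*((6 - 1*10) - 97) = 117*((6 - 10) - 97) = 117*(-4 - 97) = 117*(-101) = -11817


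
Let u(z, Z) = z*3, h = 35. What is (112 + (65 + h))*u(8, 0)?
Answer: 5088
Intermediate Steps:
u(z, Z) = 3*z
(112 + (65 + h))*u(8, 0) = (112 + (65 + 35))*(3*8) = (112 + 100)*24 = 212*24 = 5088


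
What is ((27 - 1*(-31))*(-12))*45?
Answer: -31320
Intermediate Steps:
((27 - 1*(-31))*(-12))*45 = ((27 + 31)*(-12))*45 = (58*(-12))*45 = -696*45 = -31320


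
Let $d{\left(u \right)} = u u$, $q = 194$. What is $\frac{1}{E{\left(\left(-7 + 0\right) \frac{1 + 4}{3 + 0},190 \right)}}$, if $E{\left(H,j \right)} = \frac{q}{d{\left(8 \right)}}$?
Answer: $\frac{32}{97} \approx 0.3299$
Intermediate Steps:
$d{\left(u \right)} = u^{2}$
$E{\left(H,j \right)} = \frac{97}{32}$ ($E{\left(H,j \right)} = \frac{194}{8^{2}} = \frac{194}{64} = 194 \cdot \frac{1}{64} = \frac{97}{32}$)
$\frac{1}{E{\left(\left(-7 + 0\right) \frac{1 + 4}{3 + 0},190 \right)}} = \frac{1}{\frac{97}{32}} = \frac{32}{97}$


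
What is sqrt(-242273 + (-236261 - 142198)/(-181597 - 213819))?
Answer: I*sqrt(9470039425443086)/197708 ≈ 492.21*I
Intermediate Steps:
sqrt(-242273 + (-236261 - 142198)/(-181597 - 213819)) = sqrt(-242273 - 378459/(-395416)) = sqrt(-242273 - 378459*(-1/395416)) = sqrt(-242273 + 378459/395416) = sqrt(-95798242109/395416) = I*sqrt(9470039425443086)/197708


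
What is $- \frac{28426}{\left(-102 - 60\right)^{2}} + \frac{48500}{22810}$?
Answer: $\frac{31221847}{29931282} \approx 1.0431$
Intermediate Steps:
$- \frac{28426}{\left(-102 - 60\right)^{2}} + \frac{48500}{22810} = - \frac{28426}{\left(-162\right)^{2}} + 48500 \cdot \frac{1}{22810} = - \frac{28426}{26244} + \frac{4850}{2281} = \left(-28426\right) \frac{1}{26244} + \frac{4850}{2281} = - \frac{14213}{13122} + \frac{4850}{2281} = \frac{31221847}{29931282}$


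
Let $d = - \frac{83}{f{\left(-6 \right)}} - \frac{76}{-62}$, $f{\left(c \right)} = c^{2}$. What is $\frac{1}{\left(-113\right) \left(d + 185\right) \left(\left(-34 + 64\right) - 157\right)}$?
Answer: $\frac{1116}{2945614505} \approx 3.7887 \cdot 10^{-7}$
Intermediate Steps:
$d = - \frac{1205}{1116}$ ($d = - \frac{83}{\left(-6\right)^{2}} - \frac{76}{-62} = - \frac{83}{36} - - \frac{38}{31} = \left(-83\right) \frac{1}{36} + \frac{38}{31} = - \frac{83}{36} + \frac{38}{31} = - \frac{1205}{1116} \approx -1.0797$)
$\frac{1}{\left(-113\right) \left(d + 185\right) \left(\left(-34 + 64\right) - 157\right)} = \frac{1}{\left(-113\right) \left(- \frac{1205}{1116} + 185\right) \left(\left(-34 + 64\right) - 157\right)} = \frac{1}{\left(-113\right) \frac{205255 \left(30 - 157\right)}{1116}} = \frac{1}{\left(-113\right) \frac{205255}{1116} \left(-127\right)} = \frac{1}{\left(-113\right) \left(- \frac{26067385}{1116}\right)} = \frac{1}{\frac{2945614505}{1116}} = \frac{1116}{2945614505}$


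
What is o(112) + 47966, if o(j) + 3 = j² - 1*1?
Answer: 60506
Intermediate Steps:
o(j) = -4 + j² (o(j) = -3 + (j² - 1*1) = -3 + (j² - 1) = -3 + (-1 + j²) = -4 + j²)
o(112) + 47966 = (-4 + 112²) + 47966 = (-4 + 12544) + 47966 = 12540 + 47966 = 60506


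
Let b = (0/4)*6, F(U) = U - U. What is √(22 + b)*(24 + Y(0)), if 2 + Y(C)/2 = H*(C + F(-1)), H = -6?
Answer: 20*√22 ≈ 93.808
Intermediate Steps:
F(U) = 0
Y(C) = -4 - 12*C (Y(C) = -4 + 2*(-6*(C + 0)) = -4 + 2*(-6*C) = -4 - 12*C)
b = 0 (b = (0*(¼))*6 = 0*6 = 0)
√(22 + b)*(24 + Y(0)) = √(22 + 0)*(24 + (-4 - 12*0)) = √22*(24 + (-4 + 0)) = √22*(24 - 4) = √22*20 = 20*√22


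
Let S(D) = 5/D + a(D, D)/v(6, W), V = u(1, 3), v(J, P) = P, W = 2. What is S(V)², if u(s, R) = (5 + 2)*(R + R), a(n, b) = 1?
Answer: 169/441 ≈ 0.38322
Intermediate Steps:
u(s, R) = 14*R (u(s, R) = 7*(2*R) = 14*R)
V = 42 (V = 14*3 = 42)
S(D) = ½ + 5/D (S(D) = 5/D + 1/2 = 5/D + 1*(½) = 5/D + ½ = ½ + 5/D)
S(V)² = ((½)*(10 + 42)/42)² = ((½)*(1/42)*52)² = (13/21)² = 169/441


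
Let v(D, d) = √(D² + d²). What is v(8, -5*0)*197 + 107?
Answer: 1683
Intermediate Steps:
v(8, -5*0)*197 + 107 = √(8² + (-5*0)²)*197 + 107 = √(64 + 0²)*197 + 107 = √(64 + 0)*197 + 107 = √64*197 + 107 = 8*197 + 107 = 1576 + 107 = 1683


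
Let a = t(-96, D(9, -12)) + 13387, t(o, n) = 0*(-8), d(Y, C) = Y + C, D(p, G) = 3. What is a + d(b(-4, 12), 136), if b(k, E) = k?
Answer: 13519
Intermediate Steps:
d(Y, C) = C + Y
t(o, n) = 0
a = 13387 (a = 0 + 13387 = 13387)
a + d(b(-4, 12), 136) = 13387 + (136 - 4) = 13387 + 132 = 13519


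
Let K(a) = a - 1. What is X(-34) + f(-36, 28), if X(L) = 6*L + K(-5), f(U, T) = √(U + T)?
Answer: -210 + 2*I*√2 ≈ -210.0 + 2.8284*I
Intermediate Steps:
K(a) = -1 + a
f(U, T) = √(T + U)
X(L) = -6 + 6*L (X(L) = 6*L + (-1 - 5) = 6*L - 6 = -6 + 6*L)
X(-34) + f(-36, 28) = (-6 + 6*(-34)) + √(28 - 36) = (-6 - 204) + √(-8) = -210 + 2*I*√2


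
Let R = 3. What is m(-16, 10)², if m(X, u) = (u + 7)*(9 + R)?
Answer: 41616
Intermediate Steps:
m(X, u) = 84 + 12*u (m(X, u) = (u + 7)*(9 + 3) = (7 + u)*12 = 84 + 12*u)
m(-16, 10)² = (84 + 12*10)² = (84 + 120)² = 204² = 41616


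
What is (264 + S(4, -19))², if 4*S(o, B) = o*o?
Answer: 71824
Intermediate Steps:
S(o, B) = o²/4 (S(o, B) = (o*o)/4 = o²/4)
(264 + S(4, -19))² = (264 + (¼)*4²)² = (264 + (¼)*16)² = (264 + 4)² = 268² = 71824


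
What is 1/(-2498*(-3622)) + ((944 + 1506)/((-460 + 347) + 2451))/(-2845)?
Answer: -316576437/859744918388 ≈ -0.00036822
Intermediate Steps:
1/(-2498*(-3622)) + ((944 + 1506)/((-460 + 347) + 2451))/(-2845) = -1/2498*(-1/3622) + (2450/(-113 + 2451))*(-1/2845) = 1/9047756 + (2450/2338)*(-1/2845) = 1/9047756 + (2450*(1/2338))*(-1/2845) = 1/9047756 + (175/167)*(-1/2845) = 1/9047756 - 35/95023 = -316576437/859744918388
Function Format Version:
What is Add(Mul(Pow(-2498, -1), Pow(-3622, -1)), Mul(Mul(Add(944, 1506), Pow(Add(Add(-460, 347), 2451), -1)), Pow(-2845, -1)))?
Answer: Rational(-316576437, 859744918388) ≈ -0.00036822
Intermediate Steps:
Add(Mul(Pow(-2498, -1), Pow(-3622, -1)), Mul(Mul(Add(944, 1506), Pow(Add(Add(-460, 347), 2451), -1)), Pow(-2845, -1))) = Add(Mul(Rational(-1, 2498), Rational(-1, 3622)), Mul(Mul(2450, Pow(Add(-113, 2451), -1)), Rational(-1, 2845))) = Add(Rational(1, 9047756), Mul(Mul(2450, Pow(2338, -1)), Rational(-1, 2845))) = Add(Rational(1, 9047756), Mul(Mul(2450, Rational(1, 2338)), Rational(-1, 2845))) = Add(Rational(1, 9047756), Mul(Rational(175, 167), Rational(-1, 2845))) = Add(Rational(1, 9047756), Rational(-35, 95023)) = Rational(-316576437, 859744918388)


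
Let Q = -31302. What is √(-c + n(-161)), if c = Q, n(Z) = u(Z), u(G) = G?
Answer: √31141 ≈ 176.47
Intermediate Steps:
n(Z) = Z
c = -31302
√(-c + n(-161)) = √(-1*(-31302) - 161) = √(31302 - 161) = √31141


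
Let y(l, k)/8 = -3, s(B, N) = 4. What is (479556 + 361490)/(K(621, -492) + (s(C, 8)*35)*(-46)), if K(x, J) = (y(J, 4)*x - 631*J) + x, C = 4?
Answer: 841046/289729 ≈ 2.9029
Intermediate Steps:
y(l, k) = -24 (y(l, k) = 8*(-3) = -24)
K(x, J) = -631*J - 23*x (K(x, J) = (-24*x - 631*J) + x = (-631*J - 24*x) + x = -631*J - 23*x)
(479556 + 361490)/(K(621, -492) + (s(C, 8)*35)*(-46)) = (479556 + 361490)/((-631*(-492) - 23*621) + (4*35)*(-46)) = 841046/((310452 - 14283) + 140*(-46)) = 841046/(296169 - 6440) = 841046/289729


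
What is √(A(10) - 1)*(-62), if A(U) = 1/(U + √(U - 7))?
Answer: -62*I*√(9 + √3)/√(10 + √3) ≈ -59.299*I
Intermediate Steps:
A(U) = 1/(U + √(-7 + U))
√(A(10) - 1)*(-62) = √(1/(10 + √(-7 + 10)) - 1)*(-62) = √(1/(10 + √3) - 1)*(-62) = √(-1 + 1/(10 + √3))*(-62) = -62*√(-1 + 1/(10 + √3))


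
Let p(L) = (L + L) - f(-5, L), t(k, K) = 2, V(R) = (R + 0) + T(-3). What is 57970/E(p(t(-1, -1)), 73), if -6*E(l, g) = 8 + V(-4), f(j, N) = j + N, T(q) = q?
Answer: -347820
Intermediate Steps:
f(j, N) = N + j
V(R) = -3 + R (V(R) = (R + 0) - 3 = R - 3 = -3 + R)
p(L) = 5 + L (p(L) = (L + L) - (L - 5) = 2*L - (-5 + L) = 2*L + (5 - L) = 5 + L)
E(l, g) = -⅙ (E(l, g) = -(8 + (-3 - 4))/6 = -(8 - 7)/6 = -⅙*1 = -⅙)
57970/E(p(t(-1, -1)), 73) = 57970/(-⅙) = 57970*(-6) = -347820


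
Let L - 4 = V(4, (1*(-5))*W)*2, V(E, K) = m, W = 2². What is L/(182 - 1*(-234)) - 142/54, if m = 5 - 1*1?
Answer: -7303/2808 ≈ -2.6008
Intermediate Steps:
W = 4
m = 4 (m = 5 - 1 = 4)
V(E, K) = 4
L = 12 (L = 4 + 4*2 = 4 + 8 = 12)
L/(182 - 1*(-234)) - 142/54 = 12/(182 - 1*(-234)) - 142/54 = 12/(182 + 234) - 142*1/54 = 12/416 - 71/27 = 12*(1/416) - 71/27 = 3/104 - 71/27 = -7303/2808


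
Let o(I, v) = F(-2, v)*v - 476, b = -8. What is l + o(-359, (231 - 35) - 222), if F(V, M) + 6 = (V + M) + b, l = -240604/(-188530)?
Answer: 58187542/94265 ≈ 617.28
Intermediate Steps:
l = 120302/94265 (l = -240604*(-1/188530) = 120302/94265 ≈ 1.2762)
F(V, M) = -14 + M + V (F(V, M) = -6 + ((V + M) - 8) = -6 + ((M + V) - 8) = -6 + (-8 + M + V) = -14 + M + V)
o(I, v) = -476 + v*(-16 + v) (o(I, v) = (-14 + v - 2)*v - 476 = (-16 + v)*v - 476 = v*(-16 + v) - 476 = -476 + v*(-16 + v))
l + o(-359, (231 - 35) - 222) = 120302/94265 + (-476 + ((231 - 35) - 222)*(-16 + ((231 - 35) - 222))) = 120302/94265 + (-476 + (196 - 222)*(-16 + (196 - 222))) = 120302/94265 + (-476 - 26*(-16 - 26)) = 120302/94265 + (-476 - 26*(-42)) = 120302/94265 + (-476 + 1092) = 120302/94265 + 616 = 58187542/94265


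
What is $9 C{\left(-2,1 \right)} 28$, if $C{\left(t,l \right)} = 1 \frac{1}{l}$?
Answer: $252$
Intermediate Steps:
$C{\left(t,l \right)} = \frac{1}{l}$
$9 C{\left(-2,1 \right)} 28 = \frac{9}{1} \cdot 28 = 9 \cdot 1 \cdot 28 = 9 \cdot 28 = 252$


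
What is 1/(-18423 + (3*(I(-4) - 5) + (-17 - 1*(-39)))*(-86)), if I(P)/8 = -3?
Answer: -1/12833 ≈ -7.7924e-5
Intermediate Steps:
I(P) = -24 (I(P) = 8*(-3) = -24)
1/(-18423 + (3*(I(-4) - 5) + (-17 - 1*(-39)))*(-86)) = 1/(-18423 + (3*(-24 - 5) + (-17 - 1*(-39)))*(-86)) = 1/(-18423 + (3*(-29) + (-17 + 39))*(-86)) = 1/(-18423 + (-87 + 22)*(-86)) = 1/(-18423 - 65*(-86)) = 1/(-18423 + 5590) = 1/(-12833) = -1/12833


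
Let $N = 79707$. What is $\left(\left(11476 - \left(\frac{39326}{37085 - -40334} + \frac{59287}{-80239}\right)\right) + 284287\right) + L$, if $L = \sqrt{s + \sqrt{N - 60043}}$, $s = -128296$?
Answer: $\frac{1837288034712922}{6212023141} + 2 \sqrt{-32074 + \sqrt{1229}} \approx 2.9576 \cdot 10^{5} + 357.99 i$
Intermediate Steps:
$L = \sqrt{-128296 + 4 \sqrt{1229}}$ ($L = \sqrt{-128296 + \sqrt{79707 - 60043}} = \sqrt{-128296 + \sqrt{19664}} = \sqrt{-128296 + 4 \sqrt{1229}} \approx 357.99 i$)
$\left(\left(11476 - \left(\frac{39326}{37085 - -40334} + \frac{59287}{-80239}\right)\right) + 284287\right) + L = \left(\left(11476 - \left(\frac{39326}{37085 - -40334} + \frac{59287}{-80239}\right)\right) + 284287\right) + 2 \sqrt{-32074 + \sqrt{1229}} = \left(\left(11476 - \left(\frac{39326}{37085 + 40334} + 59287 \left(- \frac{1}{80239}\right)\right)\right) + 284287\right) + 2 \sqrt{-32074 + \sqrt{1229}} = \left(\left(11476 - \left(\frac{39326}{77419} - \frac{59287}{80239}\right)\right) + 284287\right) + 2 \sqrt{-32074 + \sqrt{1229}} = \left(\left(11476 - - \frac{1434461339}{6212023141}\right) + 284287\right) + 2 \sqrt{-32074 + \sqrt{1229}} = \left(\left(11476 + \frac{1434461339}{6212023141}\right) + 284287\right) + 2 \sqrt{-32074 + \sqrt{1229}} = \left(\frac{71290612027455}{6212023141} + 284287\right) + 2 \sqrt{-32074 + \sqrt{1229}} = \frac{1837288034712922}{6212023141} + 2 \sqrt{-32074 + \sqrt{1229}}$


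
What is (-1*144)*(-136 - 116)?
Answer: 36288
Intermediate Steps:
(-1*144)*(-136 - 116) = -144*(-252) = 36288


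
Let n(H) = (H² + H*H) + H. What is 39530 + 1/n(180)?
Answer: 2568659401/64980 ≈ 39530.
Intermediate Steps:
n(H) = H + 2*H² (n(H) = (H² + H²) + H = 2*H² + H = H + 2*H²)
39530 + 1/n(180) = 39530 + 1/(180*(1 + 2*180)) = 39530 + 1/(180*(1 + 360)) = 39530 + 1/(180*361) = 39530 + 1/64980 = 2568659401/64980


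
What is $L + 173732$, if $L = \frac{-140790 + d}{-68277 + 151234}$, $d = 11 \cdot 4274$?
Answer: $\frac{14412191748}{82957} \approx 1.7373 \cdot 10^{5}$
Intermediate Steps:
$d = 47014$
$L = - \frac{93776}{82957}$ ($L = \frac{-140790 + 47014}{-68277 + 151234} = - \frac{93776}{82957} \approx -1.1304$)
$L + 173732 = - \frac{93776}{82957} + 173732 = \frac{14412191748}{82957}$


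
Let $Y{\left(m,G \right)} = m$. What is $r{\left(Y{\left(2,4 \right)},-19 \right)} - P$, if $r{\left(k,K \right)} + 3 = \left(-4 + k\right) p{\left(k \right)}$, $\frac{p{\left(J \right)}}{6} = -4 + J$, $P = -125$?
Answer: $146$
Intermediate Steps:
$p{\left(J \right)} = -24 + 6 J$ ($p{\left(J \right)} = 6 \left(-4 + J\right) = -24 + 6 J$)
$r{\left(k,K \right)} = -3 + \left(-24 + 6 k\right) \left(-4 + k\right)$ ($r{\left(k,K \right)} = -3 + \left(-4 + k\right) \left(-24 + 6 k\right) = -3 + \left(-24 + 6 k\right) \left(-4 + k\right)$)
$r{\left(Y{\left(2,4 \right)},-19 \right)} - P = \left(93 - 96 + 6 \cdot 2^{2}\right) - -125 = \left(93 - 96 + 6 \cdot 4\right) + 125 = \left(93 - 96 + 24\right) + 125 = 21 + 125 = 146$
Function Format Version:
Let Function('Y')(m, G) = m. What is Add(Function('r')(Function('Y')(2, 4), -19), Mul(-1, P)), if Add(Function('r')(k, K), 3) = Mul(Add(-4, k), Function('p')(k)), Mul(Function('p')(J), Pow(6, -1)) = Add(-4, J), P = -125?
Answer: 146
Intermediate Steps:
Function('p')(J) = Add(-24, Mul(6, J)) (Function('p')(J) = Mul(6, Add(-4, J)) = Add(-24, Mul(6, J)))
Function('r')(k, K) = Add(-3, Mul(Add(-24, Mul(6, k)), Add(-4, k))) (Function('r')(k, K) = Add(-3, Mul(Add(-4, k), Add(-24, Mul(6, k)))) = Add(-3, Mul(Add(-24, Mul(6, k)), Add(-4, k))))
Add(Function('r')(Function('Y')(2, 4), -19), Mul(-1, P)) = Add(Add(93, Mul(-48, 2), Mul(6, Pow(2, 2))), Mul(-1, -125)) = Add(Add(93, -96, Mul(6, 4)), 125) = Add(Add(93, -96, 24), 125) = Add(21, 125) = 146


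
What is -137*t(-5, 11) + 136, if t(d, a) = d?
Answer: 821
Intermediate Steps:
-137*t(-5, 11) + 136 = -137*(-5) + 136 = 685 + 136 = 821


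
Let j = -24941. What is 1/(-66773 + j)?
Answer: -1/91714 ≈ -1.0903e-5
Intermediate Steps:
1/(-66773 + j) = 1/(-66773 - 24941) = 1/(-91714) = -1/91714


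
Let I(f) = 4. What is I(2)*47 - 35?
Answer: 153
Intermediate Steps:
I(2)*47 - 35 = 4*47 - 35 = 188 - 35 = 153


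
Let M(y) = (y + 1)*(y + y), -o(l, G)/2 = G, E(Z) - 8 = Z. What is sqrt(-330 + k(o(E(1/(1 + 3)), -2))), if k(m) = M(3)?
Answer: 3*I*sqrt(34) ≈ 17.493*I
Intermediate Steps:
E(Z) = 8 + Z
o(l, G) = -2*G
M(y) = 2*y*(1 + y) (M(y) = (1 + y)*(2*y) = 2*y*(1 + y))
k(m) = 24 (k(m) = 2*3*(1 + 3) = 2*3*4 = 24)
sqrt(-330 + k(o(E(1/(1 + 3)), -2))) = sqrt(-330 + 24) = sqrt(-306) = 3*I*sqrt(34)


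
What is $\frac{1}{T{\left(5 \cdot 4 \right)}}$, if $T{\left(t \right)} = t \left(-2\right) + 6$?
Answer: $- \frac{1}{34} \approx -0.029412$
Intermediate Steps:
$T{\left(t \right)} = 6 - 2 t$ ($T{\left(t \right)} = - 2 t + 6 = 6 - 2 t$)
$\frac{1}{T{\left(5 \cdot 4 \right)}} = \frac{1}{6 - 2 \cdot 5 \cdot 4} = \frac{1}{6 - 40} = \frac{1}{-34} = - \frac{1}{34}$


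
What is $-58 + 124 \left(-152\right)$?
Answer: $-18906$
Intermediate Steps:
$-58 + 124 \left(-152\right) = -58 - 18848 = -18906$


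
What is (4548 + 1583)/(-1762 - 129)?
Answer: -6131/1891 ≈ -3.2422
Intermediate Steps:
(4548 + 1583)/(-1762 - 129) = 6131/(-1891) = 6131*(-1/1891) = -6131/1891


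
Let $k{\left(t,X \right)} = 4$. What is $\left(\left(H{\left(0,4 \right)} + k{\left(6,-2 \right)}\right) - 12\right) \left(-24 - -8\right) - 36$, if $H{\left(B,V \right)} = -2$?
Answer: $124$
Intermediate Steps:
$\left(\left(H{\left(0,4 \right)} + k{\left(6,-2 \right)}\right) - 12\right) \left(-24 - -8\right) - 36 = \left(\left(-2 + 4\right) - 12\right) \left(-24 - -8\right) - 36 = \left(2 - 12\right) \left(-24 + 8\right) - 36 = \left(-10\right) \left(-16\right) - 36 = 160 - 36 = 124$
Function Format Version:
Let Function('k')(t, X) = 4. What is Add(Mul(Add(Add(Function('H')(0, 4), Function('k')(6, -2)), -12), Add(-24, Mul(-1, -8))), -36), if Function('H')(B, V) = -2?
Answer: 124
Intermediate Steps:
Add(Mul(Add(Add(Function('H')(0, 4), Function('k')(6, -2)), -12), Add(-24, Mul(-1, -8))), -36) = Add(Mul(Add(Add(-2, 4), -12), Add(-24, Mul(-1, -8))), -36) = Add(Mul(Add(2, -12), Add(-24, 8)), -36) = Add(Mul(-10, -16), -36) = Add(160, -36) = 124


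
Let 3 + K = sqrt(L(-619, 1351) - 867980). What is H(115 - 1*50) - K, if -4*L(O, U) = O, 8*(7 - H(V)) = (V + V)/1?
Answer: -25/4 - I*sqrt(3471301)/2 ≈ -6.25 - 931.57*I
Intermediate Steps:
H(V) = 7 - V/4 (H(V) = 7 - (V + V)/(8*1) = 7 - 2*V/8 = 7 - V/4)
L(O, U) = -O/4
K = -3 + I*sqrt(3471301)/2 (K = -3 + sqrt(-1/4*(-619) - 867980) = -3 + sqrt(619/4 - 867980) = -3 + sqrt(-3471301/4) = -3 + I*sqrt(3471301)/2 ≈ -3.0 + 931.57*I)
H(115 - 1*50) - K = (7 - (115 - 1*50)/4) - (-3 + I*sqrt(3471301)/2) = (7 - (115 - 50)/4) + (3 - I*sqrt(3471301)/2) = (7 - 1/4*65) + (3 - I*sqrt(3471301)/2) = (7 - 65/4) + (3 - I*sqrt(3471301)/2) = -37/4 + (3 - I*sqrt(3471301)/2) = -25/4 - I*sqrt(3471301)/2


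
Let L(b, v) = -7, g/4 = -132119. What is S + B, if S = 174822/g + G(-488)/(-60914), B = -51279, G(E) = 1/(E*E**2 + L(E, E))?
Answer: -23980279593090311226410/467640260063560857 ≈ -51279.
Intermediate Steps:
g = -528476 (g = 4*(-132119) = -528476)
G(E) = 1/(-7 + E**3) (G(E) = 1/(E*E**2 - 7) = 1/(E**3 - 7) = 1/(-7 + E**3))
S = -154697290974040307/467640260063560857 (S = 174822/(-528476) + 1/((-7 + (-488)**3)*(-60914)) = 174822*(-1/528476) - 1/60914/(-7 - 116214272) = -87411/264238 - 1/60914/(-116214279) = -87411/264238 - 1/116214279*(-1/60914) = -87411/264238 + 1/7079076591006 = -154697290974040307/467640260063560857 ≈ -0.33080)
S + B = -154697290974040307/467640260063560857 - 51279 = -23980279593090311226410/467640260063560857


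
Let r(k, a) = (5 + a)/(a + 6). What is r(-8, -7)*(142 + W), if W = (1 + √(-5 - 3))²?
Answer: 270 + 8*I*√2 ≈ 270.0 + 11.314*I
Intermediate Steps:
W = (1 + 2*I*√2)² (W = (1 + √(-8))² = (1 + 2*I*√2)² ≈ -7.0 + 5.6569*I)
r(k, a) = (5 + a)/(6 + a)
r(-8, -7)*(142 + W) = ((5 - 7)/(6 - 7))*(142 + (-7 + 4*I*√2)) = (-2/(-1))*(135 + 4*I*√2) = (-1*(-2))*(135 + 4*I*√2) = 2*(135 + 4*I*√2) = 270 + 8*I*√2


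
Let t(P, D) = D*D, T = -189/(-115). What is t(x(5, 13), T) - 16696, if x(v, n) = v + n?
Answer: -220768879/13225 ≈ -16693.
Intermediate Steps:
x(v, n) = n + v
T = 189/115 (T = -189*(-1/115) = 189/115 ≈ 1.6435)
t(P, D) = D²
t(x(5, 13), T) - 16696 = (189/115)² - 16696 = 35721/13225 - 16696 = -220768879/13225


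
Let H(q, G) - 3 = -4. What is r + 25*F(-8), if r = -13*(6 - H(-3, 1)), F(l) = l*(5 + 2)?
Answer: -1491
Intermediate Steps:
H(q, G) = -1 (H(q, G) = 3 - 4 = -1)
F(l) = 7*l (F(l) = l*7 = 7*l)
r = -91 (r = -13*(6 - 1*(-1)) = -13*(6 + 1) = -13*7 = -91)
r + 25*F(-8) = -91 + 25*(7*(-8)) = -91 + 25*(-56) = -91 - 1400 = -1491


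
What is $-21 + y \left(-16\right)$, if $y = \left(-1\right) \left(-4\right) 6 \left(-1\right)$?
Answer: $363$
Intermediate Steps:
$y = -24$ ($y = 4 \cdot 6 \left(-1\right) = 24 \left(-1\right) = -24$)
$-21 + y \left(-16\right) = -21 - -384 = -21 + 384 = 363$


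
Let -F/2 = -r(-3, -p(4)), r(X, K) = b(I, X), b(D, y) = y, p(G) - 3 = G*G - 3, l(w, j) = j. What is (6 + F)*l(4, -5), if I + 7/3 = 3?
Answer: 0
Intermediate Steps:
I = ⅔ (I = -7/3 + 3 = ⅔ ≈ 0.66667)
p(G) = G² (p(G) = 3 + (G*G - 3) = 3 + (G² - 3) = 3 + (-3 + G²) = G²)
r(X, K) = X
F = -6 (F = -(-2)*(-3) = -2*3 = -6)
(6 + F)*l(4, -5) = (6 - 6)*(-5) = 0*(-5) = 0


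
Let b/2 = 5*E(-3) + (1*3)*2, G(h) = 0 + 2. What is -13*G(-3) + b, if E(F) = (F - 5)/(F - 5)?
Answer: -4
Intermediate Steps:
E(F) = 1 (E(F) = (-5 + F)/(-5 + F) = 1)
G(h) = 2
b = 22 (b = 2*(5*1 + (1*3)*2) = 2*(5 + 3*2) = 2*(5 + 6) = 2*11 = 22)
-13*G(-3) + b = -13*2 + 22 = -26 + 22 = -4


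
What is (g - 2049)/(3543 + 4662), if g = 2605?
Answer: 556/8205 ≈ 0.067764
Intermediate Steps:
(g - 2049)/(3543 + 4662) = (2605 - 2049)/(3543 + 4662) = 556/8205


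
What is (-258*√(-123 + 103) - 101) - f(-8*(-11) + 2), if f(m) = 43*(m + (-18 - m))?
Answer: 673 - 516*I*√5 ≈ 673.0 - 1153.8*I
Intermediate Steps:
f(m) = -774 (f(m) = 43*(-18) = -774)
(-258*√(-123 + 103) - 101) - f(-8*(-11) + 2) = (-258*√(-123 + 103) - 101) - 1*(-774) = (-516*I*√5 - 101) + 774 = (-101 - 516*I*√5) + 774 = 673 - 516*I*√5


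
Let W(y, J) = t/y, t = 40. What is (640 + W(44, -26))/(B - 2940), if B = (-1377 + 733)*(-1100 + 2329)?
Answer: -3525/4369288 ≈ -0.00080677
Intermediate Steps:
B = -791476 (B = -644*1229 = -791476)
W(y, J) = 40/y
(640 + W(44, -26))/(B - 2940) = (640 + 40/44)/(-791476 - 2940) = (640 + 40*(1/44))/(-794416) = (640 + 10/11)*(-1/794416) = (7050/11)*(-1/794416) = -3525/4369288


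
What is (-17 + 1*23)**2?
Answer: 36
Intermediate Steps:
(-17 + 1*23)**2 = (-17 + 23)**2 = 6**2 = 36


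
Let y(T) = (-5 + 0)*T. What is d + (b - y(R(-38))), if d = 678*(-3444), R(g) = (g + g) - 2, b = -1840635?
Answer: -4176057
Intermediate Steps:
R(g) = -2 + 2*g (R(g) = 2*g - 2 = -2 + 2*g)
y(T) = -5*T
d = -2335032
d + (b - y(R(-38))) = -2335032 + (-1840635 - (-5)*(-2 + 2*(-38))) = -2335032 + (-1840635 - (-5)*(-2 - 76)) = -2335032 + (-1840635 - (-5)*(-78)) = -2335032 + (-1840635 - 1*390) = -2335032 + (-1840635 - 390) = -2335032 - 1841025 = -4176057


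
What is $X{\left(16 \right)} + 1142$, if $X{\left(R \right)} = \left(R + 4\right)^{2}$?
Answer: $1542$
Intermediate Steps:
$X{\left(R \right)} = \left(4 + R\right)^{2}$
$X{\left(16 \right)} + 1142 = \left(4 + 16\right)^{2} + 1142 = 20^{2} + 1142 = 400 + 1142 = 1542$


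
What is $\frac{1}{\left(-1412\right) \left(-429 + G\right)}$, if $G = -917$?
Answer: $\frac{1}{1900552} \approx 5.2616 \cdot 10^{-7}$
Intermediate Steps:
$\frac{1}{\left(-1412\right) \left(-429 + G\right)} = \frac{1}{\left(-1412\right) \left(-429 - 917\right)} = \frac{1}{\left(-1412\right) \left(-1346\right)} = \frac{1}{1900552}$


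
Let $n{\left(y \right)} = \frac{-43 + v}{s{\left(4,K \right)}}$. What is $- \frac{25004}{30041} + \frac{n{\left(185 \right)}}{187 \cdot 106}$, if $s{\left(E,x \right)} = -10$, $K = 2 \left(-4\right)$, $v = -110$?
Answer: $- \frac{26479661}{31843460} \approx -0.83156$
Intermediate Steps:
$K = -8$
$n{\left(y \right)} = \frac{153}{10}$ ($n{\left(y \right)} = \frac{-43 - 110}{-10} = \left(-153\right) \left(- \frac{1}{10}\right) = \frac{153}{10}$)
$- \frac{25004}{30041} + \frac{n{\left(185 \right)}}{187 \cdot 106} = - \frac{25004}{30041} + \frac{153}{10 \cdot 187 \cdot 106} = \left(-25004\right) \frac{1}{30041} + \frac{153}{10 \cdot 19822} = - \frac{25004}{30041} + \frac{153}{10} \cdot \frac{1}{19822} = - \frac{25004}{30041} + \frac{9}{11660} = - \frac{26479661}{31843460}$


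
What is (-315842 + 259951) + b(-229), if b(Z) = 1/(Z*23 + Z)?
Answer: -307176937/5496 ≈ -55891.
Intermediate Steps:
b(Z) = 1/(24*Z) (b(Z) = 1/(23*Z + Z) = 1/(24*Z))
(-315842 + 259951) + b(-229) = (-315842 + 259951) + (1/24)/(-229) = -55891 + (1/24)*(-1/229) = -55891 - 1/5496 = -307176937/5496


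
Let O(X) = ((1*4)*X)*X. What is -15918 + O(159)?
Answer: 85206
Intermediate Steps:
O(X) = 4*X² (O(X) = (4*X)*X = 4*X²)
-15918 + O(159) = -15918 + 4*159² = -15918 + 4*25281 = -15918 + 101124 = 85206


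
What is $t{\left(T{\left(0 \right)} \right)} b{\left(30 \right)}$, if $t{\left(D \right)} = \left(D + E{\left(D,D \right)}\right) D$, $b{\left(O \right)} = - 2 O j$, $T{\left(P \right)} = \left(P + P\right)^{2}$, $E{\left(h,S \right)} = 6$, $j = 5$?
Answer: $0$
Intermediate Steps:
$T{\left(P \right)} = 4 P^{2}$ ($T{\left(P \right)} = \left(2 P\right)^{2} = 4 P^{2}$)
$b{\left(O \right)} = - 10 O$ ($b{\left(O \right)} = - 2 O 5 = - 10 O$)
$t{\left(D \right)} = D \left(6 + D\right)$ ($t{\left(D \right)} = \left(D + 6\right) D = \left(6 + D\right) D = D \left(6 + D\right)$)
$t{\left(T{\left(0 \right)} \right)} b{\left(30 \right)} = 4 \cdot 0^{2} \left(6 + 4 \cdot 0^{2}\right) \left(\left(-10\right) 30\right) = 4 \cdot 0 \left(6 + 4 \cdot 0\right) \left(-300\right) = 0 \left(6 + 0\right) \left(-300\right) = 0 \cdot 6 \left(-300\right) = 0 \left(-300\right) = 0$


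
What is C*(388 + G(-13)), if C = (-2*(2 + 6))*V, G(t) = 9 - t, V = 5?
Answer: -32800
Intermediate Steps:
C = -80 (C = -2*(2 + 6)*5 = -2*8*5 = -16*5 = -80)
C*(388 + G(-13)) = -80*(388 + (9 - 1*(-13))) = -80*(388 + (9 + 13)) = -80*(388 + 22) = -80*410 = -32800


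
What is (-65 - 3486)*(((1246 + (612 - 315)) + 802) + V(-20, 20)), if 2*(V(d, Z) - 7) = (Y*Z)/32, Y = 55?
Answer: -134607757/16 ≈ -8.4130e+6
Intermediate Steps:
V(d, Z) = 7 + 55*Z/64 (V(d, Z) = 7 + ((55*Z)/32)/2 = 7 + ((55*Z)*(1/32))/2 = 7 + (55*Z/32)/2 = 7 + 55*Z/64)
(-65 - 3486)*(((1246 + (612 - 315)) + 802) + V(-20, 20)) = (-65 - 3486)*(((1246 + (612 - 315)) + 802) + (7 + (55/64)*20)) = -3551*(((1246 + 297) + 802) + (7 + 275/16)) = -3551*((1543 + 802) + 387/16) = -3551*(2345 + 387/16) = -3551*37907/16 = -134607757/16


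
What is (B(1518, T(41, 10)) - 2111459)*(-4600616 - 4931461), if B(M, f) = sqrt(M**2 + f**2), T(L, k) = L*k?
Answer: 20126589770343 - 19064154*sqrt(618106) ≈ 2.0112e+13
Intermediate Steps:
(B(1518, T(41, 10)) - 2111459)*(-4600616 - 4931461) = (sqrt(1518**2 + (41*10)**2) - 2111459)*(-4600616 - 4931461) = (sqrt(2304324 + 410**2) - 2111459)*(-9532077) = (sqrt(2304324 + 168100) - 2111459)*(-9532077) = (sqrt(2472424) - 2111459)*(-9532077) = (2*sqrt(618106) - 2111459)*(-9532077) = (-2111459 + 2*sqrt(618106))*(-9532077) = 20126589770343 - 19064154*sqrt(618106)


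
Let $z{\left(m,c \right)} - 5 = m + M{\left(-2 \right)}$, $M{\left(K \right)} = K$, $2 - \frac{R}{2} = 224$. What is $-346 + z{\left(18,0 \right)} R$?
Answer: $-9670$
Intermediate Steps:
$R = -444$ ($R = 4 - 448 = -444$)
$z{\left(m,c \right)} = 3 + m$ ($z{\left(m,c \right)} = 5 + \left(m - 2\right) = 5 + \left(-2 + m\right) = 3 + m$)
$-346 + z{\left(18,0 \right)} R = -346 + \left(3 + 18\right) \left(-444\right) = -346 + 21 \left(-444\right) = -346 - 9324 = -9670$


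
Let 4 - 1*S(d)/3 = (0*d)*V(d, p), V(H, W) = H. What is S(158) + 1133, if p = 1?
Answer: 1145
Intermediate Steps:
S(d) = 12 (S(d) = 12 - 3*0*d*d = 12 - 0*d = 12 - 3*0 = 12 + 0 = 12)
S(158) + 1133 = 12 + 1133 = 1145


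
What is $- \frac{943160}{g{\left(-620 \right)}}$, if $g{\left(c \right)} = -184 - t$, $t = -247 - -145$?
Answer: $\frac{471580}{41} \approx 11502.0$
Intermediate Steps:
$t = -102$ ($t = -247 + 145 = -102$)
$g{\left(c \right)} = -82$ ($g{\left(c \right)} = -184 - -102 = -184 + 102 = -82$)
$- \frac{943160}{g{\left(-620 \right)}} = - \frac{943160}{-82} = \left(-943160\right) \left(- \frac{1}{82}\right) = \frac{471580}{41}$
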